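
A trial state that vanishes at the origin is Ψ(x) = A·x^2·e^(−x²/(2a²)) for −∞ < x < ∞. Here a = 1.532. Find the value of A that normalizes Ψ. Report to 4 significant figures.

The normalization condition is ∫|Ψ|² dx = 1 from −∞ to ∞.
∫|Ψ|² dx = A²·(3·√(π)·a^5/4).
So A² = (3·√(π)·a^5/4)^(−1).
With a = 1.532: A² = 0.089139 and A = 0.29856.

A ≈ 0.2986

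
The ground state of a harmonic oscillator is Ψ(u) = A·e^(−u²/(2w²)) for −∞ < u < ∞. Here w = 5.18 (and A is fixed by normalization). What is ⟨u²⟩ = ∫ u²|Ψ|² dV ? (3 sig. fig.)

⟨u^2⟩ ≈ 13.4

The expectation value is the |Ψ|²-weighted average of u^2: ∫ u^2|Ψ|² du.
Differentiating ∫e^(−αu²) du = √(π/α) under α to get the higher moments, the ratio of the moment integral to the normalization integral gives ⟨u²⟩ = w^2/2.
Putting w = 5.18 gives 13.42.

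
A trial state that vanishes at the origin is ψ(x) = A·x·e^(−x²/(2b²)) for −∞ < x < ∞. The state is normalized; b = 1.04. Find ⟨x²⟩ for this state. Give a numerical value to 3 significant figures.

⟨x²⟩ = ∫ x^2 |ψ|² dx over the full domain.
Since the A² factors cancel between numerator and denominator, ⟨x²⟩ = 3·b^2/2.
With b = 1.04, ⟨x^2⟩ = 1.622.

⟨x^2⟩ ≈ 1.62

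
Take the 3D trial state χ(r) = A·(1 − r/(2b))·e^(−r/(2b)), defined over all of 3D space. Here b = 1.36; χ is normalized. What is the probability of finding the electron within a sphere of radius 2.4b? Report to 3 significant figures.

P ≈ 0.0541

Integrate the radial probability density 4πr²|χ|² over r ≤ 2.4b.
A² is fixed by ∫₀^∞ 4πr²|χ|² dr = 1, i.e. A² = (8·π·b^3)^(−1).
Substituting u = r/b, A², 4π and the length scale all cancel in the ratio: P = ∫_{0}^{2.4} u^2·(1 - u/2)^2·e^(-u) du / ∫_{0}^{∞} u^2·(1 - u/2)^2·e^(-u) du.
With ∫ u^2·(1 - u/2)^2·e^(-u) du = -(u^4/4 + u^2 + 2·u + 2)·e^(-u) + C, the region integral is ≈ 0.10813 and the full one is 2.
Taking the ratio yields P = 0.05407.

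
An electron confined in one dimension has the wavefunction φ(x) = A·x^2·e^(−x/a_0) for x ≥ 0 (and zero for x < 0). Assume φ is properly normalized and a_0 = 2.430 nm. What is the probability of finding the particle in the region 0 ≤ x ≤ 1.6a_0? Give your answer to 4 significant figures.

|φ|² is the probability density, so P = ∫_{0}^{1.6a_0} |φ|² dx.
The normalization integral ∫|φ|²dx over the whole domain equals 3·a_0^5/4·A², and A² cancels in the ratio.
Substituting u = x/a_0, A² and the length scale cancel in the ratio: P = ∫_{0}^{1.6} u^4·e^(-2·u) du / ∫_{0}^{∞} u^4·e^(-2·u) du.
Using ∫ u^4·e^(-2·u) du = -(u^4/2 + u^3 + 3·u^2/2 + 3·u/2 + 3/4)·e^(-2·u), the numerator is ≈ 0.164541 and the denominator is 3/4.
Evaluating gives P = 0.21939.

P ≈ 0.2194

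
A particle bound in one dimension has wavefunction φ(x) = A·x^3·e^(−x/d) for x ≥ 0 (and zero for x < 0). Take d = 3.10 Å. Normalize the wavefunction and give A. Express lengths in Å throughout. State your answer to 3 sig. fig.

Normalization requires ∫|φ|² dx = 1, integrated from 0 to ∞.
The integral (without the A² prefactor) comes out to 45·d^7/8.
Substituting d = 3.10 gives A² = 0.00006462, so A = 0.008038.

A ≈ 0.00804 Å^(-7/2)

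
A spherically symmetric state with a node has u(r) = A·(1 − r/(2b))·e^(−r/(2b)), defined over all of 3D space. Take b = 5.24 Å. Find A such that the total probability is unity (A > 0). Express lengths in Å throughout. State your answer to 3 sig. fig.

Require ∫ |u|² 4πr² dr = 1 over the whole domain.
(Spherical symmetry: dV = 4πr² dr.)
With ∫₀^∞ r^4 e^(−αr) dr = 4!/α^5, ∫|u|² 4πr² dr = A²·(8·π·b^3).
So A² = (8·π·b^3)^(−1).
Substituting b = 5.24 gives A² = 0.0002765, so A = 0.01663.

A ≈ 0.0166 Å^(-3/2)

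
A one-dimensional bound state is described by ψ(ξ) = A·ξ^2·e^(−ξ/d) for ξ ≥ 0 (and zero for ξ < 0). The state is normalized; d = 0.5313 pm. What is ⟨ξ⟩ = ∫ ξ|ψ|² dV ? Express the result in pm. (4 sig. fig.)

By definition ⟨ξ⟩ = ∫ ξ |ψ(ξ)|² dξ.
With ∫₀^∞ ξ^5 e^(−αξ) dξ = 5!/α^6, the ratio of the moment integral to the normalization integral gives ⟨ξ⟩ = 5·d/2.
With d = 0.5313, ⟨ξ⟩ = 1.3283.

⟨ξ⟩ ≈ 1.328 pm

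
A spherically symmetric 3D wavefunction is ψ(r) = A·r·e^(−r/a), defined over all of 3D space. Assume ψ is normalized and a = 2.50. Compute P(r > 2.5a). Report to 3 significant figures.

With dV = 4πr²dr, the probability is ∫|ψ|² dV over r > 2.5a.
A² is fixed by ∫₀^∞ 4πr²|ψ|² dr = 1, i.e. A² = (3·π·a^5)^(−1).
Substituting u = r/a, A², 4π and the length scale all cancel in the ratio: P = ∫_{2.5}^{∞} u^4·e^(-2·u) du / ∫_{0}^{∞} u^4·e^(-2·u) du.
Using ∫ u^4·e^(-2·u) du = -(u^4/2 + u^3 + 3·u^2/2 + 3·u/2 + 3/4)·e^(-2·u), the numerator is 1569·e^(-5)/32 and the denominator is 3/4.
Taking the ratio yields P = 0.4405.

P ≈ 0.440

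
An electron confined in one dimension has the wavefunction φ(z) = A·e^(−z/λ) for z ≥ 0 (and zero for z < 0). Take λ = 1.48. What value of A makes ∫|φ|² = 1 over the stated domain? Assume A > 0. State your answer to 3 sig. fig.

A ≈ 1.16

The normalization condition is ∫|φ|² dz = 1 from 0 to ∞.
Using ∫₀^∞ zⁿ e^(−αz) dz = n!/αⁿ⁺¹, with φ = A·e^(−z/λ), the integral evaluates to A²·[λ/2].
Substituting λ = 1.48 gives A² = 1.351, so A = 1.162.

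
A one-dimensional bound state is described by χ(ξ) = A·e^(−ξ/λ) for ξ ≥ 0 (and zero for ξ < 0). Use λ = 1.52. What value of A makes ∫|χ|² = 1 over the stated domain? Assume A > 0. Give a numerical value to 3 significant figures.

The normalization condition is ∫|χ|² dξ = 1 from 0 to ∞.
Carrying out the integral gives A² · λ/2.
Hence A² = 1/[λ/2].
With λ = 1.52: A² = 1.316 and A = 1.147.

A ≈ 1.15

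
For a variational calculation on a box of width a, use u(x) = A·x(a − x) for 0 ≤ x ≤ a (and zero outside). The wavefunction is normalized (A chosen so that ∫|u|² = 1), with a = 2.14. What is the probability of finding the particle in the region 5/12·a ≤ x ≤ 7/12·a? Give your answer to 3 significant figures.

The probability is P = ∫ |u|² dx over [5/12·a, 7/12·a].
With A² fixed by ∫|u|² = 1, i.e. A² = (a^5/30)^(−1), substitute and integrate.
Substituting t = x/a, A² and the length scale cancel in the ratio: P = ∫_{5/12}^{7/12} t^2·(1 - t)^2 dt / ∫_{0}^{1} t^2·(1 - t)^2 dt.
Using ∫ t^2·(1 - t)^2 dt = t^3·(6·t^2 - 15·t + 10)/30, the numerator is ≈ 0.010225 and the denominator is 1/30.
Evaluating gives P = 0.3068.

P ≈ 0.307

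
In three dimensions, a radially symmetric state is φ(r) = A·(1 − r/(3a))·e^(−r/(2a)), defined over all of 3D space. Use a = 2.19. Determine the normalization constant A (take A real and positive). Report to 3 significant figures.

Require ∫ |φ|² 4πr² dr = 1 over the whole domain.
In 3D with spherical symmetry the volume element is 4πr² dr.
With ∫₀^∞ r^4 e^(−αr) dr = 4!/α^5, ∫|φ|² 4πr² dr = A²·(8·π·a^3/3).
Hence A² = 1/[8·π·a^3/3].
Substituting a = 2.19 gives A² = 0.01136, so A = 0.1066.

A ≈ 0.107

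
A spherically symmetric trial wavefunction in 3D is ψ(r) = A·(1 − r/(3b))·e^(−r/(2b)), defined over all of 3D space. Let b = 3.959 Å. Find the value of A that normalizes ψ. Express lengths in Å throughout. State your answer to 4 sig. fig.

A ≈ 0.04386 Å^(-3/2)

Require ∫ |ψ|² 4πr² dr = 1 over the whole domain.
The angular integral contributes 4π, leaving ∫₀^∞ r²|ψ|² dr.
Carrying out the integral gives A² · 8·π·b^3/3.
Plugging in b = 3.959 yields A = 0.043859.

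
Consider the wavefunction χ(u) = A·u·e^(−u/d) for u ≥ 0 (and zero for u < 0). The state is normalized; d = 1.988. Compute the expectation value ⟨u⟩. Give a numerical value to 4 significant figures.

⟨u⟩ ≈ 2.982

The expectation value is the |χ|²-weighted average of u: ∫ u|χ|² du.
Evaluating both integrals, ⟨u⟩ = 3·d/2.
Putting d = 1.988 gives 2.9820.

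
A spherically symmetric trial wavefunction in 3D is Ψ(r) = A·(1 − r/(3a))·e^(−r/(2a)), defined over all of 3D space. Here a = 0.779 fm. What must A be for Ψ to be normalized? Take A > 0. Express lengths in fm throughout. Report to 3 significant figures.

A ≈ 0.502 fm^(-3/2)

Normalization requires ∫|Ψ|² 4πr² dr = 1, integrated from 0 to ∞.
(Spherical symmetry: dV = 4πr² dr.)
Recall ∫₀^∞ r^m e^(−r/β) dr = m!·β^(m+1), the integral (without the A² prefactor) comes out to 8·π·a^3/3.
Setting this equal to 1 gives A² = 1/(8·π·a^3/3).
Plugging in a = 0.779 yields A = 0.5025.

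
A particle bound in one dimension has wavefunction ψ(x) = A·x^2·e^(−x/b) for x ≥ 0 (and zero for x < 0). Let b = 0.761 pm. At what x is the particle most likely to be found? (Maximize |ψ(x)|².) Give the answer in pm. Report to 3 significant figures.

x ≈ 1.52 pm

Set d/dx [|ψ(x)|²] = 0 and solve for x > 0.
Solving yields x = 2·b.
With b = 0.761, the most probable position is 1.522 pm.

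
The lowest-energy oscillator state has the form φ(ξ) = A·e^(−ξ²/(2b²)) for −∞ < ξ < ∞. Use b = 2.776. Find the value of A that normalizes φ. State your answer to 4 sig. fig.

A ≈ 0.4508

We need A² ∫|f|² dξ = 1, taking the integral from −∞ to ∞.
∫|φ|² dξ = A²·(√(π)·b).
Substituting b = 2.776 gives A² = 0.20324, so A = 0.45082.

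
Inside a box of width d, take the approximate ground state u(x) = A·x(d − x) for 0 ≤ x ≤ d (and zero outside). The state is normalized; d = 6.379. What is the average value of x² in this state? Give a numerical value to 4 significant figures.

⟨x^2⟩ ≈ 11.63

By definition ⟨x²⟩ = ∫ x^2 |u(x)|² dx.
Expanding the polynomial and integrating term by term, evaluating both integrals, ⟨x²⟩ = 2·d^2/7.
With d = 6.379, ⟨x^2⟩ = 11.626.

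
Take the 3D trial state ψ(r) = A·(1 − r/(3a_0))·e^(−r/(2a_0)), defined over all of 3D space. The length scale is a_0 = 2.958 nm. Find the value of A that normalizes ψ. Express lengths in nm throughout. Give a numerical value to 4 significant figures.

A ≈ 0.06791 nm^(-3/2)

The normalization condition is ∫|ψ|² 4πr² dr = 1 from 0 to ∞.
The integral (without the A² prefactor) comes out to 8·π·a_0^3/3.
Setting this equal to 1 gives A² = 1/(8·π·a_0^3/3).
With a_0 = 2.958: A² = 0.0046120 and A = 0.067912.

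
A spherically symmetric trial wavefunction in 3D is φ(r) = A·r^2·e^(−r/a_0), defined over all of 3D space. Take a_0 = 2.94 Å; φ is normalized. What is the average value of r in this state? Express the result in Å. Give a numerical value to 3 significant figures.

⟨r⟩ ≈ 10.3 Å

By definition ⟨r⟩ = ∫ r |φ(r)|² 4πr² dr.
The ratio of the moment integral to the normalization integral gives ⟨r⟩ = 7·a_0/2.
Putting a_0 = 2.94 gives 10.29.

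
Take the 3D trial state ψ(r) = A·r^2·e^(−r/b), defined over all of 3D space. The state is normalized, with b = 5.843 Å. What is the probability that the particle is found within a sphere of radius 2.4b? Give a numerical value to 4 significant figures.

Integrate the radial probability density 4πr²|ψ|² over r ≤ 2.4b.
The full normalization integral is A²·[45·π·b^7/2] = 1, fixing A².
In terms of u = r/b (A², 4π and the length scale all cancel between numerator and denominator), P = [∫_{0}^{2.4} u^6·e^(-2·u) du] / [∫_{0}^{∞} u^6·e^(-2·u) du].
An antiderivative of u^6·e^(-2·u) is -(4·u^6 + 12·u^5 + 30·u^4 + 60·u^3 + 90·u^2 + 90·u + 45)·e^(-2·u)/8; evaluating from 0 to 2.4 gives ≈ 1.17672, while the full integral is 45/8.
This evaluates to P = 0.20920.

P ≈ 0.2092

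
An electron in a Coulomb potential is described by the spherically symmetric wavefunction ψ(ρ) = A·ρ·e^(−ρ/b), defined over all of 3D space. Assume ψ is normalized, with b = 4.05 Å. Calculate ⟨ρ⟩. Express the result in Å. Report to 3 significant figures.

⟨ρ⟩ ≈ 10.1 Å

⟨ρ⟩ = ∫ ρ |ψ|² 4πρ² dρ over the full domain.
The ratio of the moment integral to the normalization integral gives ⟨ρ⟩ = 5·b/2.
With b = 4.05, ⟨ρ⟩ = 10.13.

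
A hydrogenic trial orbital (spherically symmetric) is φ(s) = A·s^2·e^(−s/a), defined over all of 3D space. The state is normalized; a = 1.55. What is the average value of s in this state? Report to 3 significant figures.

⟨s⟩ = ∫ s |φ|² 4πs² ds over the full domain.
With ∫₀^∞ s^7 e^(−αs) ds = 7!/α^8, since the A² factors cancel between numerator and denominator, ⟨s⟩ = 7·a/2.
Putting a = 1.55 gives 5.425.

⟨s⟩ ≈ 5.43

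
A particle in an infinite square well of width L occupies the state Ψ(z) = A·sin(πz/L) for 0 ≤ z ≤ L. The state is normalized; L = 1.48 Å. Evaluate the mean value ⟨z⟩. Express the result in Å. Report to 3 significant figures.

The expectation value is the |Ψ|²-weighted average of z: ∫ z|Ψ|² dz.
The ratio of the moment integral to the normalization integral gives ⟨z⟩ = L/2.
With L = 1.48, ⟨z⟩ = 0.7400.

⟨z⟩ ≈ 0.740 Å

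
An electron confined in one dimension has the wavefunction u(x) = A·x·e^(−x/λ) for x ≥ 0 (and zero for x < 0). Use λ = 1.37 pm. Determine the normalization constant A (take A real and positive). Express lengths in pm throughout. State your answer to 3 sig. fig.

A ≈ 1.25 pm^(-3/2)

We need A² ∫|f|² dx = 1, taking the integral from 0 to ∞.
∫|u|² dx = A²·(λ^3/4).
So A² = (λ^3/4)^(−1).
Plugging in λ = 1.37 yields A = 1.247.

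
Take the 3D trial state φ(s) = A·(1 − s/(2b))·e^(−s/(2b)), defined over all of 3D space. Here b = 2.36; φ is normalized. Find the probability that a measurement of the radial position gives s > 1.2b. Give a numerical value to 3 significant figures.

P = ∫ |φ|² 4πs² ds over s > 1.2b.
The full normalization integral is A²·[8·π·b^3] = 1, fixing A².
Let u = s/b; then A², 4π and the length scale all cancel, so P = ∫_{1.2}^{∞} u^2·(1 - u/2)^2·e^(-u) du ÷ ∫_{0}^{∞} u^2·(1 - u/2)^2·e^(-u) du.
With ∫ u^2·(1 - u/2)^2·e^(-u) du = -(u^4/4 + u^2 + 2·u + 2)·e^(-u) + C, the region integral is 3974·e^(-6/5)/625 and the full one is 2.
Taking the ratio yields P = 0.9576.

P ≈ 0.958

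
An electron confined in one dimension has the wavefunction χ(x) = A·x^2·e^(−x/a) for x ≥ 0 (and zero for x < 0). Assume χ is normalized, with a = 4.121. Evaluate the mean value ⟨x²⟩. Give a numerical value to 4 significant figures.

The expectation value is the |χ|²-weighted average of x^2: ∫ x^2|χ|² dx.
With ∫₀^∞ x^6 e^(−αx) dx = 6!/α^7, the ratio of the moment integral to the normalization integral gives ⟨x²⟩ = 15·a^2/2.
With a = 4.121, ⟨x^2⟩ = 127.37.

⟨x^2⟩ ≈ 127.4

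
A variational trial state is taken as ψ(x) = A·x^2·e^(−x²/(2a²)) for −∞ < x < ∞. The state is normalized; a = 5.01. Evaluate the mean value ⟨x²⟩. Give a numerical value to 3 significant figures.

⟨x²⟩ = ∫ x^2 |ψ|² dx over the full domain.
With ∫_{−∞}^{∞} x^(2m) e^(−αx²) dx = (2m−1)!!·√π / (2^m α^(m+1/2)), the ratio of the moment integral to the normalization integral gives ⟨x²⟩ = 5·a^2/2.
With a = 5.01, ⟨x^2⟩ = 62.75.

⟨x^2⟩ ≈ 62.8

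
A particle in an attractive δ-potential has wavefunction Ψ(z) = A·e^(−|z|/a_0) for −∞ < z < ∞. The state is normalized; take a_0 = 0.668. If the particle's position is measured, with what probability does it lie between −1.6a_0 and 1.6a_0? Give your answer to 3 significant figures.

The probability is P = ∫ |Ψ|² dz over [−1.6a_0, 1.6a_0].
With A² fixed by ∫|Ψ|² = 1, i.e. A² = (a_0)^(−1), substitute and integrate.
Both integrals are even about z = 0, so only the z ≥ 0 halves are needed (the factors of 2 cancel). Substituting u = z/a_0, A² and the length scale cancel in the ratio: P = ∫_{0}^{1.6} e^(-2·u) du / ∫_{0}^{∞} e^(-2·u) du.
Using ∫ e^(-2·u) du = -e^(-2·u)/2, the numerator is 1/2 - e^(-16/5)/2 and the denominator is 1/2.
Taking the ratio, P = 0.9592.

P ≈ 0.959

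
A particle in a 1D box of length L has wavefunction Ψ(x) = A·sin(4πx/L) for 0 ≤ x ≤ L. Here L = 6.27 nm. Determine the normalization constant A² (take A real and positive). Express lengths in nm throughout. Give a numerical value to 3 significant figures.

A^2 ≈ 0.319 nm^(-1)

We need A² ∫|f|² dx = 1, taking the integral from 0 to L.
Carrying out the integral gives A² · L/2.
So A² = (L/2)^(−1).
Plugging in L = 6.27 yields A = 0.5648.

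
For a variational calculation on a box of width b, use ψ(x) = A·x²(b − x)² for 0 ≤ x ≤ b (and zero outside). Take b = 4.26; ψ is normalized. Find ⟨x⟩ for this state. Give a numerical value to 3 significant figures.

⟨x⟩ = ∫ x |ψ|² dx over the full domain.
Expanding the polynomial and integrating term by term, the ratio of the moment integral to the normalization integral gives ⟨x⟩ = b/2.
Putting b = 4.26 gives 2.130.

⟨x⟩ ≈ 2.13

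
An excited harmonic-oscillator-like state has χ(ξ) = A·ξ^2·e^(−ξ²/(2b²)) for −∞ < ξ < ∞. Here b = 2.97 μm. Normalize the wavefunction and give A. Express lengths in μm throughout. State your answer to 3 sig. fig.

A ≈ 0.0571 μm^(-5/2)

Require ∫ |χ|² dξ = 1 over the whole domain.
With χ = A·ξ^2·e^(−ξ²/(2b²)), the integral evaluates to A²·[3·√(π)·b^5/4].
With b = 2.97: A² = 0.003255 and A = 0.05705.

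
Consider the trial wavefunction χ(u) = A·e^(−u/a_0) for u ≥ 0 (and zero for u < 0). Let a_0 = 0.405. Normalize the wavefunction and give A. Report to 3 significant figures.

A ≈ 2.22

The normalization condition is ∫|χ|² du = 1 from 0 to ∞.
Carrying out the integral gives A² · a_0/2.
Substituting a_0 = 0.405 gives A² = 4.938, so A = 2.222.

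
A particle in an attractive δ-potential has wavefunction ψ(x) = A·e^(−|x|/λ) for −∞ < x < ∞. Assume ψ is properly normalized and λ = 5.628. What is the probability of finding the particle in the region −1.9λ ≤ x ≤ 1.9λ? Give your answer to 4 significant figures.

|ψ|² is the probability density, so P = ∫_{−1.9λ}^{1.9λ} |ψ|² dx.
Since A² = 1/(λ), this is the region integral divided by the full normalization integral.
By symmetry take twice the x ≥ 0 contribution in numerator and denominator; the 2's cancel. In terms of u = x/λ (A² and the length scale cancel between numerator and denominator), P = [∫_{0}^{1.9} e^(-2·u) du] / [∫_{0}^{∞} e^(-2·u) du].
With ∫ e^(-2·u) du = -e^(-2·u)/2 + C, the region integral is 1/2 - e^(-19/5)/2 and the full one is 1/2.
Evaluating gives P = 0.97763.

P ≈ 0.9776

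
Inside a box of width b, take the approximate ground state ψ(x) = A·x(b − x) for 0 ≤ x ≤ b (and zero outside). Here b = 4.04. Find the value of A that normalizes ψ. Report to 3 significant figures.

The normalization condition is ∫|ψ|² dx = 1 from 0 to b.
With ψ = A·x(b − x), the integral evaluates to A²·[b^5/30].
So A² = (b^5/30)^(−1).
Plugging in b = 4.04 yields A = 0.1670.

A ≈ 0.167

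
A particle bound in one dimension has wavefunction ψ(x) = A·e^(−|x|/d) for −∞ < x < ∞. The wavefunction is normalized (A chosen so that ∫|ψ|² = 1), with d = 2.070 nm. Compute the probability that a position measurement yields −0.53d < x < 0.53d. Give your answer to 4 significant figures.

P ≈ 0.6535

The probability is P = ∫ |ψ|² dx over [−0.53d, 0.53d].
With A² fixed by ∫|ψ|² = 1, i.e. A² = (d)^(−1), substitute and integrate.
By symmetry take twice the x ≥ 0 contribution in numerator and denominator; the 2's cancel. In terms of u = x/d (A² and the length scale cancel between numerator and denominator), P = [∫_{0}^{0.53} e^(-2·u) du] / [∫_{0}^{∞} e^(-2·u) du].
An antiderivative of e^(-2·u) is -e^(-2·u)/2; evaluating from 0 to 0.53 gives 1/2 - e^(-53/50)/2, while the full integral is 1/2.
The result is P = 0.65354.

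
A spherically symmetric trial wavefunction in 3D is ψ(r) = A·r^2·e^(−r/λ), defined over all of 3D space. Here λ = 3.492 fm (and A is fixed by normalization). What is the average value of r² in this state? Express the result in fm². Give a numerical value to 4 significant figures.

The expectation value is the |ψ|²-weighted average of r^2: ∫ r^2|ψ|² 4πr² dr.
Recall ∫₀^∞ r^m e^(−r/β) dr = m!·β^(m+1), evaluating both integrals, ⟨r²⟩ = 14·λ^2.
Putting λ = 3.492 gives 170.72.

⟨r^2⟩ ≈ 170.7 fm^2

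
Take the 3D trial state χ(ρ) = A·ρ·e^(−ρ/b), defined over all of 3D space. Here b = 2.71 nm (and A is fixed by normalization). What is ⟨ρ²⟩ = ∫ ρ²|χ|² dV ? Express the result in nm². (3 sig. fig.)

By definition ⟨ρ²⟩ = ∫ ρ^2 |χ(ρ)|² 4πρ² dρ.
The ratio of the moment integral to the normalization integral gives ⟨ρ²⟩ = 15·b^2/2.
With b = 2.71, ⟨ρ^2⟩ = 55.08.

⟨ρ^2⟩ ≈ 55.1 nm^2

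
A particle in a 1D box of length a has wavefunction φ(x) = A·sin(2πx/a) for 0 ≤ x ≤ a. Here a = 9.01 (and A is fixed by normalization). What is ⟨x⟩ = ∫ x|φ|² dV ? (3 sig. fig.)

⟨x⟩ ≈ 4.51

The expectation value is the |φ|²-weighted average of x: ∫ x|φ|² dx.
The ratio of the moment integral to the normalization integral gives ⟨x⟩ = a/2.
With a = 9.01, ⟨x⟩ = 4.505.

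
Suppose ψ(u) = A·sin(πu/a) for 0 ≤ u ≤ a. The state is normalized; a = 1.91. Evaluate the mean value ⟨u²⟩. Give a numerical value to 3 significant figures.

⟨u^2⟩ ≈ 1.03

⟨u²⟩ = ∫ u^2 |ψ|² du over the full domain.
With ∫₀^a sin²(nπu/a) du = a/2, evaluating both integrals, ⟨u²⟩ = -a^2/(2·π^2) + a^2/3.
With a = 1.91, ⟨u^2⟩ = 1.031.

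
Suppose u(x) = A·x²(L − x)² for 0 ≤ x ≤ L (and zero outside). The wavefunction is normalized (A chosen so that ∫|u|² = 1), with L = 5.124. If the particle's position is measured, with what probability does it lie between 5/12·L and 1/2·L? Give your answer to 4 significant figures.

The probability is P = ∫ |u|² dx over [5/12·L, 1/2·L].
The normalization integral ∫|u|²dx over the whole domain equals L^9/630·A², and A² cancels in the ratio.
Let t = x/L; then A² and the length scale cancel, so P = ∫_{5/12}^{1/2} t^4·(1 - t)^4 dt ÷ ∫_{0}^{1} t^4·(1 - t)^4 dt.
Using ∫ t^4·(1 - t)^4 dt = t^5·(70·t^4 - 315·t^3 + 540·t^2 - 420·t + 126)/630, the numerator is ≈ 0.000313762 and the denominator is 1/630.
Taking the ratio, P = 0.19767.

P ≈ 0.1977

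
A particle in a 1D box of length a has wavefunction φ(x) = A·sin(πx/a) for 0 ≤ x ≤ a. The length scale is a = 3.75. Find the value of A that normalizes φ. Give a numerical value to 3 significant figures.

The normalization condition is ∫|φ|² dx = 1 from 0 to a.
With ∫₀^a sin²(nπx/a) dx = a/2, with φ = A·sin(πx/a), the integral evaluates to A²·[a/2].
Hence A² = 1/[a/2].
Substituting a = 3.75 gives A² = 0.5333, so A = 0.7303.

A ≈ 0.730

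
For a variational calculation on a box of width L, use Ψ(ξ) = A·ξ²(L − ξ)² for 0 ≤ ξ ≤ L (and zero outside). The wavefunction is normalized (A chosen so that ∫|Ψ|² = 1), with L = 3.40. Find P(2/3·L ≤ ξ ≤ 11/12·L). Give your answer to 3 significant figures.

|Ψ|² is the probability density, so P = ∫_{2/3·L}^{11/12·L} |Ψ|² dξ.
With A² fixed by ∫|Ψ|² = 1, i.e. A² = (L^9/630)^(−1), substitute and integrate.
In terms of u = ξ/L (A² and the length scale cancel between numerator and denominator), P = [∫_{2/3}^{11/12} u^4·(1 - u)^4 du] / [∫_{0}^{1} u^4·(1 - u)^4 du].
Using ∫ u^4·(1 - u)^4 du = u^5·(70·u^4 - 315·u^3 + 540·u^2 - 420·u + 126)/630, the numerator is ≈ 0.00022931 and the denominator is 1/630.
The result is P = 0.1445.

P ≈ 0.144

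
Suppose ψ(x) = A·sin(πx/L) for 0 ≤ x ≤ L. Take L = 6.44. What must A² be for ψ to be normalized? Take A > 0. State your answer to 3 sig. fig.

Require ∫ |ψ|² dx = 1 over the whole domain.
With ∫₀^L sin²(nπx/L) dx = L/2, ∫|ψ|² dx = A²·(L/2).
Hence A² = 1/[L/2].
Substituting L = 6.44 gives A² = 0.3106, so A = 0.5573.

A^2 ≈ 0.311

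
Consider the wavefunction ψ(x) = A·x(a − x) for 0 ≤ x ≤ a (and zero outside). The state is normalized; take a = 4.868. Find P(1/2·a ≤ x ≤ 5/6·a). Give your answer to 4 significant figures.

P ≈ 0.4645

The probability is P = ∫ |ψ|² dx over [1/2·a, 5/6·a].
The normalization integral ∫|ψ|²dx over the whole domain equals a^5/30·A², and A² cancels in the ratio.
In terms of u = x/a (A² and the length scale cancel between numerator and denominator), P = [∫_{1/2}^{5/6} u^2·(1 - u)^2 du] / [∫_{0}^{1} u^2·(1 - u)^2 du].
With ∫ u^2·(1 - u)^2 du = u^3·(6·u^2 - 15·u + 10)/30 + C, the region integral is ≈ 0.0154835 and the full one is 1/30.
This works out to P = 301/648.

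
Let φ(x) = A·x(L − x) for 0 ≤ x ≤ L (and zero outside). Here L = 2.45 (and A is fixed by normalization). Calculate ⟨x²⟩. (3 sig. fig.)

⟨x^2⟩ ≈ 1.72

The expectation value is the |φ|²-weighted average of x^2: ∫ x^2|φ|² dx.
Expanding the polynomial and integrating term by term, evaluating both integrals, ⟨x²⟩ = 2·L^2/7.
With L = 2.45, ⟨x^2⟩ = 1.715.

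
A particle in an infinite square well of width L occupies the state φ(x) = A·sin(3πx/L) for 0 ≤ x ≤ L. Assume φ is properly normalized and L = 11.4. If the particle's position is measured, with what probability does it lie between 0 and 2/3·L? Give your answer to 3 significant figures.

The probability is P = ∫ |φ|² dx over [0, 2/3·L].
Since A² = 1/(L/2), this is the region integral divided by the full normalization integral.
Substituting u = x/L, A² and the length scale cancel in the ratio: P = ∫_{0}^{2/3} sin(3·π·u)^2 du / ∫_{0}^{1} sin(3·π·u)^2 du.
Using ∫ sin(3·π·u)^2 du = u/2 - sin(6·π·u)/(12·π), the numerator is 1/3 and the denominator is 1/2.
The result is P = 2/3.

P ≈ 0.667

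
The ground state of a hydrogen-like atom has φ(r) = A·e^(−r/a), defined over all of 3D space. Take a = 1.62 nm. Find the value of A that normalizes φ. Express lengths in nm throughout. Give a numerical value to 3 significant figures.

Require ∫ |φ|² 4πr² dr = 1 over the whole domain.
Carrying out the integral gives A² · π·a^3.
So A² = (π·a^3)^(−1).
Plugging in a = 1.62 yields A = 0.2736.

A ≈ 0.274 nm^(-3/2)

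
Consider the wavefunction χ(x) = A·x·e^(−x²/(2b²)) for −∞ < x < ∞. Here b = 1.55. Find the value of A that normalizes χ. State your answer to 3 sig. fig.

A ≈ 0.550

The normalization condition is ∫|χ|² dx = 1 from −∞ to ∞.
Carrying out the integral gives A² · √(π)·b^3/2.
With b = 1.55: A² = 0.3030 and A = 0.5505.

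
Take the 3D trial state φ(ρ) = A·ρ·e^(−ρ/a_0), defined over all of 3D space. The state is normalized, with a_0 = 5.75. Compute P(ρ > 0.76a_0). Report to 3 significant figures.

P ≈ 0.980

Integrate the radial probability density 4πρ²|φ|² over ρ > 0.76a_0.
The full normalization integral is A²·[3·π·a_0^5] = 1, fixing A².
Substituting u = ρ/a_0, A², 4π and the length scale all cancel in the ratio: P = ∫_{0.76}^{∞} u^4·e^(-2·u) du / ∫_{0}^{∞} u^4·e^(-2·u) du.
Using ∫ u^4·e^(-2·u) du = -(u^4/2 + u^3 + 3·u^2/2 + 3·u/2 + 3/4)·e^(-2·u), the numerator is ≈ 0.73535 and the denominator is 3/4.
The region integral divided by the full integral gives P = 0.9805.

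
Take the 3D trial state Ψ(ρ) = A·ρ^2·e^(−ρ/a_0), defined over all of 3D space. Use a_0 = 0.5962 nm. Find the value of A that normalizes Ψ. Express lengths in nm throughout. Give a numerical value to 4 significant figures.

Require ∫ |Ψ|² 4πρ² dρ = 1 over the whole domain.
In 3D with spherical symmetry the volume element is 4πρ² dρ.
The integral (without the A² prefactor) comes out to 45·π·a_0^7/2.
So A² = (45·π·a_0^7/2)^(−1).
Substituting a_0 = 0.5962 gives A² = 0.52835, so A = 0.72688.

A ≈ 0.7269 nm^(-7/2)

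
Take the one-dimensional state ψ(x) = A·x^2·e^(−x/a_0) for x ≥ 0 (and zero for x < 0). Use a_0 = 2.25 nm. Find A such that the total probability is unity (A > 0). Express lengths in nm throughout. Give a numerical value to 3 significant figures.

Normalization requires ∫|ψ|² dx = 1, integrated from 0 to ∞.
Carrying out the integral gives A² · 3·a_0^5/4.
Substituting a_0 = 2.25 gives A² = 0.02312, so A = 0.1521.

A ≈ 0.152 nm^(-5/2)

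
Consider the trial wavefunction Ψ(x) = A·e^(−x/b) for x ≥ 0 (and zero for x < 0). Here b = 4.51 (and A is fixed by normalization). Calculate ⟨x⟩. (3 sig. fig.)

⟨x⟩ ≈ 2.26

The expectation value is the |Ψ|²-weighted average of x: ∫ x|Ψ|² dx.
The ratio of the moment integral to the normalization integral gives ⟨x⟩ = b/2.
With b = 4.51, ⟨x⟩ = 2.255.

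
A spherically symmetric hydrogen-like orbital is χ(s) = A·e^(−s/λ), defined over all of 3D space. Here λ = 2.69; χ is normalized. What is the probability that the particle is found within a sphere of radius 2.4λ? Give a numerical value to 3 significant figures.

P ≈ 0.857

Integrate the radial probability density 4πs²|χ|² over s ≤ 2.4λ.
Normalization gives A² = 1/(π·λ^3).
Let u = s/λ; then A², 4π and the length scale all cancel, so P = ∫_{0}^{2.4} u^2·e^(-2·u) du ÷ ∫_{0}^{∞} u^2·e^(-2·u) du.
An antiderivative of u^2·e^(-2·u) is -(2·u^2 + 2·u + 1)·e^(-2·u)/4; evaluating from 0 to 2.4 gives 1/4 - 433·e^(-24/5)/100, while the full integral is 1/4.
The region integral divided by the full integral gives P = 0.8575.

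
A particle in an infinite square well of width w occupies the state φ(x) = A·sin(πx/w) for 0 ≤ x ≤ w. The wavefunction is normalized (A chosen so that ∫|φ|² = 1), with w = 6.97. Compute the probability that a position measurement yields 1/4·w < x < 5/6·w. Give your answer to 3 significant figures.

P = ∫_{1/4·w}^{5/6·w} |φ(x)|² dx.
With A² fixed by ∫|φ|² = 1, i.e. A² = (w/2)^(−1), substitute and integrate.
In terms of u = x/w (A² and the length scale cancel between numerator and denominator), P = [∫_{1/4}^{5/6} sin(π·u)^2 du] / [∫_{0}^{1} sin(π·u)^2 du].
Using ∫ sin(π·u)^2 du = u/2 - sin(2·π·u)/(4·π), the numerator is √(3)/(8·π) + 1/(4·π) + 7/24 and the denominator is 1/2.
The result is P = (3·√(3) + 6 + 7·π)/(12·π).

P ≈ 0.880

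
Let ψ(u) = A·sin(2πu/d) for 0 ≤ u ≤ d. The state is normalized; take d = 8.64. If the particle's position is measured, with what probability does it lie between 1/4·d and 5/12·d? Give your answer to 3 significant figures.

P ≈ 0.236

P = ∫_{1/4·d}^{5/12·d} |ψ(u)|² du.
Since A² = 1/(d/2), this is the region integral divided by the full normalization integral.
Substituting t = u/d, A² and the length scale cancel in the ratio: P = ∫_{1/4}^{5/12} sin(2·π·t)^2 dt / ∫_{0}^{1} sin(2·π·t)^2 dt.
An antiderivative of sin(2·π·t)^2 is t/2 - sin(4·π·t)/(8·π); evaluating from 1/4 to 5/12 gives √(3)/(16·π) + 1/12, while the full integral is 1/2.
This works out to P = (√(3)/8 + π/6)/π.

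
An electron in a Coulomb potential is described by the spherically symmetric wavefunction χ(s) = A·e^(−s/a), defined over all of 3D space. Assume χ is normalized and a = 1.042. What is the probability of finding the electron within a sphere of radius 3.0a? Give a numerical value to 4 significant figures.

With dV = 4πs²ds, the probability is ∫|χ|² dV over s ≤ 3.0a.
The full normalization integral is A²·[π·a^3] = 1, fixing A².
Substituting u = s/a, A², 4π and the length scale all cancel in the ratio: P = ∫_{0}^{3.0} u^2·e^(-2·u) du / ∫_{0}^{∞} u^2·e^(-2·u) du.
Using ∫ u^2·e^(-2·u) du = -(2·u^2 + 2·u + 1)·e^(-2·u)/4, the numerator is 1/4 - 25·e^(-6)/4 and the denominator is 1/4.
This evaluates to P = 0.93803.

P ≈ 0.9380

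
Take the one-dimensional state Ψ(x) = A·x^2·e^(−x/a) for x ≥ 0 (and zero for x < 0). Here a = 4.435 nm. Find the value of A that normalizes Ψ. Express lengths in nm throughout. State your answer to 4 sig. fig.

We need A² ∫|f|² dx = 1, taking the integral from 0 to ∞.
Carrying out the integral gives A² · 3·a^5/4.
Setting this equal to 1 gives A² = 1/(3·a^5/4).
Plugging in a = 4.435 yields A = 0.027876.

A ≈ 0.02788 nm^(-5/2)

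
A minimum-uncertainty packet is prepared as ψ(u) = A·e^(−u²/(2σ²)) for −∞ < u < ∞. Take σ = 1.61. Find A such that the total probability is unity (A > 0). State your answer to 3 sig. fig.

A ≈ 0.592

Normalization requires ∫|ψ|² du = 1, integrated from −∞ to ∞.
Differentiating ∫e^(−αu²) du = √(π/α) under α to get the higher moments, the integral (without the A² prefactor) comes out to √(π)·σ.
Plugging in σ = 1.61 yields A = 0.5920.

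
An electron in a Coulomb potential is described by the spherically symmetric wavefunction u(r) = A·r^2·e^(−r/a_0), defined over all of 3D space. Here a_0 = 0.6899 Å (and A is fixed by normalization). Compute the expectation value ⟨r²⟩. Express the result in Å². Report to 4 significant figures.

The expectation value is the |u|²-weighted average of r^2: ∫ r^2|u|² 4πr² dr.
Since the A² factors cancel between numerator and denominator, ⟨r²⟩ = 14·a_0^2.
With a_0 = 0.6899, ⟨r^2⟩ = 6.6635.

⟨r^2⟩ ≈ 6.663 Å^2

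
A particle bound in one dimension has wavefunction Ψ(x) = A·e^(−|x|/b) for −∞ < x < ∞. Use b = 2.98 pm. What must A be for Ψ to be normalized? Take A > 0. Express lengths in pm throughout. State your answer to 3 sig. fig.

A ≈ 0.579 pm^(-1/2)

The normalization condition is ∫|Ψ|² dx = 1 from −∞ to ∞.
∫|Ψ|² dx = A²·(b).
Substituting b = 2.98 gives A² = 0.3356, so A = 0.5793.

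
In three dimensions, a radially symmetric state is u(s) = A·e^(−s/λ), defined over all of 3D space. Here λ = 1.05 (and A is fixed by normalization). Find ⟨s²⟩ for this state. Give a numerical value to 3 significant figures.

By definition ⟨s²⟩ = ∫ s^2 |u(s)|² 4πs² ds.
Recall ∫₀^∞ s^m e^(−s/β) ds = m!·β^(m+1), evaluating both integrals, ⟨s²⟩ = 3·λ^2.
Putting λ = 1.05 gives 3.308.

⟨s^2⟩ ≈ 3.31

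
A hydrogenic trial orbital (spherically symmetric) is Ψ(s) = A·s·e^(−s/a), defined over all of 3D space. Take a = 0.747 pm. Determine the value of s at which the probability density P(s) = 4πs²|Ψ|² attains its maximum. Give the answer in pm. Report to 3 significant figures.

Set d/ds [P(s) = 4πs²|Ψ|²] = 0 and solve for s > 0.
This gives s = 2·a.
With a = 0.747, the most probable radial distance is 1.494 pm.

s ≈ 1.49 pm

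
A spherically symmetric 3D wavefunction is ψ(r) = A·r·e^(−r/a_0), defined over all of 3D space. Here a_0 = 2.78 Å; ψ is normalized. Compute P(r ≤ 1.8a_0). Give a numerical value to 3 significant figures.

P ≈ 0.294

With dV = 4πr²dr, the probability is ∫|ψ|² dV over r ≤ 1.8a_0.
The full normalization integral is A²·[3·π·a_0^5] = 1, fixing A².
Let u = r/a_0; then A², 4π and the length scale all cancel, so P = ∫_{0}^{1.8} u^4·e^(-2·u) du ÷ ∫_{0}^{∞} u^4·e^(-2·u) du.
An antiderivative of u^4·e^(-2·u) is -(u^4/2 + u^3 + 3·u^2/2 + 3·u/2 + 3/4)·e^(-2·u); evaluating from 0 to 1.8 gives ≈ 0.22017, while the full integral is 3/4.
This evaluates to P = 0.2936.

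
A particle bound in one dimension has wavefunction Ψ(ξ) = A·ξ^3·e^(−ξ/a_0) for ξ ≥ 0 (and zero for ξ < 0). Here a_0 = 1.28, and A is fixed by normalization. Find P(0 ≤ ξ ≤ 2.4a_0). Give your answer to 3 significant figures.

|Ψ|² is the probability density, so P = ∫_{0}^{2.4a_0} |Ψ|² dξ.
The normalization integral ∫|Ψ|²dξ over the whole domain equals 45·a_0^7/8·A², and A² cancels in the ratio.
Substituting u = ξ/a_0, A² and the length scale cancel in the ratio: P = ∫_{0}^{2.4} u^6·e^(-2·u) du / ∫_{0}^{∞} u^6·e^(-2·u) du.
With ∫ u^6·e^(-2·u) du = -(4·u^6 + 12·u^5 + 30·u^4 + 60·u^3 + 90·u^2 + 90·u + 45)·e^(-2·u)/8 + C, the region integral is ≈ 1.1767 and the full one is 45/8.
Evaluating gives P = 0.2092.

P ≈ 0.209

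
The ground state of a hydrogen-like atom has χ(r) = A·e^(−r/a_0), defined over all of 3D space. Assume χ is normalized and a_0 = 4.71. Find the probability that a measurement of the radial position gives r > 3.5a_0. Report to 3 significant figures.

Integrate the radial probability density 4πr²|χ|² over r > 3.5a_0.
Normalization gives A² = 1/(π·a_0^3).
In terms of u = r/a_0 (A², 4π and the length scale all cancel between numerator and denominator), P = [∫_{3.5}^{∞} u^2·e^(-2·u) du] / [∫_{0}^{∞} u^2·e^(-2·u) du].
An antiderivative of u^2·e^(-2·u) is -(2·u^2 + 2·u + 1)·e^(-2·u)/4; evaluating from 3.5 to ∞ gives 65·e^(-7)/8, while the full integral is 1/4.
This evaluates to P = 0.02964.

P ≈ 0.0296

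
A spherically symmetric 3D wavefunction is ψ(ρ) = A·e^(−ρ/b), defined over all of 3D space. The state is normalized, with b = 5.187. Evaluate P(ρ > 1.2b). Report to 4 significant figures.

With dV = 4πρ²dρ, the probability is ∫|ψ|² dV over ρ > 1.2b.
The full normalization integral is A²·[π·b^3] = 1, fixing A².
In terms of u = ρ/b (A², 4π and the length scale all cancel between numerator and denominator), P = [∫_{1.2}^{∞} u^2·e^(-2·u) du] / [∫_{0}^{∞} u^2·e^(-2·u) du].
Using ∫ u^2·e^(-2·u) du = -(2·u^2 + 2·u + 1)·e^(-2·u)/4, the numerator is 157·e^(-12/5)/100 and the denominator is 1/4.
This evaluates to P = 0.56971.

P ≈ 0.5697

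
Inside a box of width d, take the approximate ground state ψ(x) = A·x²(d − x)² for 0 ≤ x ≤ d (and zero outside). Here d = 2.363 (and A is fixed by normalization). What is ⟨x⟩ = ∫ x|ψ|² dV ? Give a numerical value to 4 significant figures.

By definition ⟨x⟩ = ∫ x |ψ(x)|² dx.
Expanding the polynomial and integrating term by term, the ratio of the moment integral to the normalization integral gives ⟨x⟩ = d/2.
With d = 2.363, ⟨x⟩ = 1.1815.

⟨x⟩ ≈ 1.182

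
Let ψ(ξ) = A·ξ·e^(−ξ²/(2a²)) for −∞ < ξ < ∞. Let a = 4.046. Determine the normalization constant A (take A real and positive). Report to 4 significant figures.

We need A² ∫|f|² dξ = 1, taking the integral from −∞ to ∞.
Using the Gaussian integral ∫_{−∞}^{∞} e^(−αξ²) dξ = √(π/α), carrying out the integral gives A² · √(π)·a^3/2.
Hence A² = 1/[√(π)·a^3/2].
Substituting a = 4.046 gives A² = 0.017036, so A = 0.13052.

A ≈ 0.1305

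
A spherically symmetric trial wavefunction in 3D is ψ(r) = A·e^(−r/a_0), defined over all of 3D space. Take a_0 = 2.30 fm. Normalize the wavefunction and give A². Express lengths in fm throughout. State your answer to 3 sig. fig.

Normalization requires ∫|ψ|² 4πr² dr = 1, integrated from 0 to ∞.
(Spherical symmetry: dV = 4πr² dr.)
The integral (without the A² prefactor) comes out to π·a_0^3.
Plugging in a_0 = 2.30 yields A = 0.1617.

A^2 ≈ 0.0262 fm^(-3)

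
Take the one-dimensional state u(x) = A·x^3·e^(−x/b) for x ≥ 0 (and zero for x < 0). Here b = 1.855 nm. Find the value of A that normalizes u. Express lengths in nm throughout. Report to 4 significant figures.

A ≈ 0.04850 nm^(-7/2)

Normalization requires ∫|u|² dx = 1, integrated from 0 to ∞.
With ∫₀^∞ x^6 e^(−αx) dx = 6!/α^7, carrying out the integral gives A² · 45·b^7/8.
Hence A² = 1/[45·b^7/8].
With b = 1.855: A² = 0.0023522 and A = 0.048499.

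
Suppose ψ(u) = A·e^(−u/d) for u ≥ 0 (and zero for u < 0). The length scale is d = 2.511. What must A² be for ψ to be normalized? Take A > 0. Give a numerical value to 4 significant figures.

The normalization condition is ∫|ψ|² du = 1 from 0 to ∞.
The integral (without the A² prefactor) comes out to d/2.
Hence A² = 1/[d/2].
Substituting d = 2.511 gives A² = 0.79650, so A = 0.89247.

A^2 ≈ 0.7965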